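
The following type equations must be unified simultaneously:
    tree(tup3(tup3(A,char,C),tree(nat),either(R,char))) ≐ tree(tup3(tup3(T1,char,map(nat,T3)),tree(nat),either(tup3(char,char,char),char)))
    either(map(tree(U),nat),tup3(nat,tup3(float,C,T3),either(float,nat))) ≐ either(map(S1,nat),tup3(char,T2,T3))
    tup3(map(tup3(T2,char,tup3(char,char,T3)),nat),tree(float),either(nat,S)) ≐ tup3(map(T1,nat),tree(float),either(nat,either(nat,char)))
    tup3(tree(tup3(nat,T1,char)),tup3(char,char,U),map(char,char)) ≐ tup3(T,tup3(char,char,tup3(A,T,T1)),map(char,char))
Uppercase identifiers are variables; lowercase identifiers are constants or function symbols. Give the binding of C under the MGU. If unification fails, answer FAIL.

FAIL

Decompose tree/1: tup3(tup3(A,char,C),tree(nat),either(R,char)) ≐ tup3(tup3(T1,char,map(nat,T3)),tree(nat),either(tup3(char,char,char),char)).
Decompose tup3/3: tup3(A,char,C) ≐ tup3(T1,char,map(nat,T3)),  tree(nat) ≐ tree(nat),  either(R,char) ≐ either(tup3(char,char,char),char).
Decompose tup3/3: A ≐ T1,  char ≐ char,  C ≐ map(nat,T3).
Bind A := T1; substituting into the one remaining equation that mentions A gives: tup3(tree(tup3(nat,T1,char)),tup3(char,char,U),map(char,char)) ≐ tup3(T,tup3(char,char,tup3(T1,T,T1)),map(char,char)).
Delete trivial equation char ≐ char.
Bind C := map(nat,T3); substituting into the one remaining equation that mentions C gives: either(map(tree(U),nat),tup3(nat,tup3(float,map(nat,T3),T3),either(float,nat))) ≐ either(map(S1,nat),tup3(char,T2,T3)).
Delete trivial equation tree(nat) ≐ tree(nat).
Decompose either/2: R ≐ tup3(char,char,char),  char ≐ char.
Bind R := tup3(char,char,char); no other remaining equation mentions R.
Delete trivial equation char ≐ char.
Decompose either/2: map(tree(U),nat) ≐ map(S1,nat),  tup3(nat,tup3(float,map(nat,T3),T3),either(float,nat)) ≐ tup3(char,T2,T3).
Decompose map/2: tree(U) ≐ S1,  nat ≐ nat.
Bind S1 := tree(U); no other remaining equation mentions S1.
Delete trivial equation nat ≐ nat.
Decompose tup3/3: nat ≐ char,  tup3(float,map(nat,T3),T3) ≐ T2,  either(float,nat) ≐ T3.
Clash: constants nat and char differ; no unifier exists.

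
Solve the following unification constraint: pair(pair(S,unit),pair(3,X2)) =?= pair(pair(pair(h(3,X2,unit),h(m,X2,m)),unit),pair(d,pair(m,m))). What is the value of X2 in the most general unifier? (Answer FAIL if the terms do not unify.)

FAIL

Decompose pair/2: pair(S,unit) =?= pair(pair(h(3,X2,unit),h(m,X2,m)),unit),  pair(3,X2) =?= pair(d,pair(m,m)).
Decompose pair/2: S =?= pair(h(3,X2,unit),h(m,X2,m)),  unit =?= unit.
Bind S := pair(h(3,X2,unit),h(m,X2,m)); no other remaining equation mentions S.
Delete trivial equation unit =?= unit.
Decompose pair/2: 3 =?= d,  X2 =?= pair(m,m).
Clash: constants 3 and d differ; no unifier exists.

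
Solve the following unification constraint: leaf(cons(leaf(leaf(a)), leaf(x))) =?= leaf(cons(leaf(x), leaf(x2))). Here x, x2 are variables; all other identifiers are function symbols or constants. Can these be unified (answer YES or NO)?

YES

Decompose leaf/1: cons(leaf(leaf(a)), leaf(x)) =?= cons(leaf(x), leaf(x2)).
Decompose cons/2: leaf(leaf(a)) =?= leaf(x),  leaf(x) =?= leaf(x2).
Decompose leaf/1: leaf(a) =?= x.
Bind x := leaf(a); substituting into the remaining equation gives: leaf(leaf(a)) =?= leaf(x2).
Decompose leaf/1: leaf(a) =?= x2.
Bind x2 := leaf(a).
No equations remain and no clash or occurs-check failure arose, so a unifier exists.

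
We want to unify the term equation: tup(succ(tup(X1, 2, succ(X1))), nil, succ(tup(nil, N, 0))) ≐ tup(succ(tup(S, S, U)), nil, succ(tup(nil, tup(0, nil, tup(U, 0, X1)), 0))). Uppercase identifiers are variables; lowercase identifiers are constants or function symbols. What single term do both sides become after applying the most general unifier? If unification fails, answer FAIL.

tup(succ(tup(2, 2, succ(2))), nil, succ(tup(nil, tup(0, nil, tup(succ(2), 0, 2)), 0)))

Decompose tup/3: succ(tup(X1, 2, succ(X1))) ≐ succ(tup(S, S, U)),  nil ≐ nil,  succ(tup(nil, N, 0)) ≐ succ(tup(nil, tup(0, nil, tup(U, 0, X1)), 0)).
Decompose succ/1: tup(X1, 2, succ(X1)) ≐ tup(S, S, U).
Decompose tup/3: X1 ≐ S,  2 ≐ S,  succ(X1) ≐ U.
Bind X1 := S; substituting into the 2 remaining equations that mention X1 gives: succ(S) ≐ U,  succ(tup(nil, N, 0)) ≐ succ(tup(nil, tup(0, nil, tup(U, 0, S)), 0)).
Bind S := 2; substituting into the 2 remaining equations that mention S gives: succ(2) ≐ U,  succ(tup(nil, N, 0)) ≐ succ(tup(nil, tup(0, nil, tup(U, 0, 2)), 0)). Substituting into the earlier binding gives X1 := 2.
Bind U := succ(2); substituting into the one remaining equation that mentions U gives: succ(tup(nil, N, 0)) ≐ succ(tup(nil, tup(0, nil, tup(succ(2), 0, 2)), 0)).
Delete trivial equation nil ≐ nil.
Decompose succ/1: tup(nil, N, 0) ≐ tup(nil, tup(0, nil, tup(succ(2), 0, 2)), 0).
Decompose tup/3: nil ≐ nil,  N ≐ tup(0, nil, tup(succ(2), 0, 2)),  0 ≐ 0.
Delete trivial equation nil ≐ nil.
Bind N := tup(0, nil, tup(succ(2), 0, 2)); no other remaining equation mentions N.
Delete trivial equation 0 ≐ 0.
Applying the MGU to either side gives tup(succ(tup(2, 2, succ(2))), nil, succ(tup(nil, tup(0, nil, tup(succ(2), 0, 2)), 0))).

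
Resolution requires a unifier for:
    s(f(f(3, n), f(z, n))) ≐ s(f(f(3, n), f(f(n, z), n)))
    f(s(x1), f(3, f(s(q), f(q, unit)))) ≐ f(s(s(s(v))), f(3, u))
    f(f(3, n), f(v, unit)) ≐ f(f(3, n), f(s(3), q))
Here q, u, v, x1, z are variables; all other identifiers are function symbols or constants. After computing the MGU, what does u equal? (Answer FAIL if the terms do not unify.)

Decompose s/1: f(f(3, n), f(z, n)) ≐ f(f(3, n), f(f(n, z), n)).
Decompose f/2: f(3, n) ≐ f(3, n),  f(z, n) ≐ f(f(n, z), n).
Delete trivial equation f(3, n) ≐ f(3, n).
Decompose f/2: z ≐ f(n, z),  n ≐ n.
Occurs check fails: z occurs in f(n, z); the equation z ≐ f(n, z) has no finite solution.

FAIL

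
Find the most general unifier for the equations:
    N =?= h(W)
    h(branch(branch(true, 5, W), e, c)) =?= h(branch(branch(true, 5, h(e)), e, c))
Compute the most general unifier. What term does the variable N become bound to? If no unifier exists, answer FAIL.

h(h(e))

Bind N := h(W); no other remaining equation mentions N.
Decompose h/1: branch(branch(true, 5, W), e, c) =?= branch(branch(true, 5, h(e)), e, c).
Decompose branch/3: branch(true, 5, W) =?= branch(true, 5, h(e)),  e =?= e,  c =?= c.
Decompose branch/3: true =?= true,  5 =?= 5,  W =?= h(e).
Delete trivial equation true =?= true.
Delete trivial equation 5 =?= 5.
Bind W := h(e); no other remaining equation mentions W. Substituting into the earlier binding gives N := h(h(e)).
Delete trivial equation e =?= e.
Delete trivial equation c =?= c.
MGU = { N := h(h(e)), W := h(e) }, so N := h(h(e)).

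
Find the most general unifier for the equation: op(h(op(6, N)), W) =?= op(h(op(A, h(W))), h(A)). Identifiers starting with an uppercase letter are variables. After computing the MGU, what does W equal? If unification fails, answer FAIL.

h(6)

Decompose op/2: h(op(6, N)) =?= h(op(A, h(W))),  W =?= h(A).
Decompose h/1: op(6, N) =?= op(A, h(W)).
Decompose op/2: 6 =?= A,  N =?= h(W).
Bind A := 6; substituting into the one remaining equation that mentions A gives: W =?= h(6).
Bind N := h(W); no other remaining equation mentions N.
Bind W := h(6). Substituting into the earlier binding gives N := h(h(6)).
MGU = { A := 6, N := h(h(6)), W := h(6) }, so W := h(6).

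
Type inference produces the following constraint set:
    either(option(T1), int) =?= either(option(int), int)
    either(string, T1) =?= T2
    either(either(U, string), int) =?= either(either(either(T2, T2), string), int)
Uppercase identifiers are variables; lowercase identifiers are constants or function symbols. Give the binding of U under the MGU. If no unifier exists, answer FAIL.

Decompose either/2: option(T1) =?= option(int),  int =?= int.
Decompose option/1: T1 =?= int.
Bind T1 := int; substituting into the one remaining equation that mentions T1 gives: either(string, int) =?= T2.
Delete trivial equation int =?= int.
Bind T2 := either(string, int); substituting into the remaining equation gives: either(either(U, string), int) =?= either(either(either(either(string, int), either(string, int)), string), int).
Decompose either/2: either(U, string) =?= either(either(either(string, int), either(string, int)), string),  int =?= int.
Decompose either/2: U =?= either(either(string, int), either(string, int)),  string =?= string.
Bind U := either(either(string, int), either(string, int)); no other remaining equation mentions U.
Delete trivial equation string =?= string.
Delete trivial equation int =?= int.
MGU = { T1 -> int, T2 -> either(string, int), U -> either(either(string, int), either(string, int)) }, so U -> either(either(string, int), either(string, int)).

either(either(string, int), either(string, int))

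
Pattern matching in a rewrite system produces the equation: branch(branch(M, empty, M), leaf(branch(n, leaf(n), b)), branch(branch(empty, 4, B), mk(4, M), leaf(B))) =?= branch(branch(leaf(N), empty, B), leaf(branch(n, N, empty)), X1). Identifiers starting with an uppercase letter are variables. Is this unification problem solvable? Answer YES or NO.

NO

Decompose branch/3: branch(M, empty, M) =?= branch(leaf(N), empty, B),  leaf(branch(n, leaf(n), b)) =?= leaf(branch(n, N, empty)),  branch(branch(empty, 4, B), mk(4, M), leaf(B)) =?= X1.
Decompose branch/3: M =?= leaf(N),  empty =?= empty,  M =?= B.
Bind M := leaf(N); substituting into the 2 remaining equations that mention M gives: leaf(N) =?= B,  branch(branch(empty, 4, B), mk(4, leaf(N)), leaf(B)) =?= X1.
Delete trivial equation empty =?= empty.
Bind B := leaf(N); substituting into the one remaining equation that mentions B gives: branch(branch(empty, 4, leaf(N)), mk(4, leaf(N)), leaf(leaf(N))) =?= X1.
Decompose leaf/1: branch(n, leaf(n), b) =?= branch(n, N, empty).
Decompose branch/3: n =?= n,  leaf(n) =?= N,  b =?= empty.
Delete trivial equation n =?= n.
Bind N := leaf(n); substituting into the one remaining equation that mentions N gives: branch(branch(empty, 4, leaf(leaf(n))), mk(4, leaf(leaf(n))), leaf(leaf(leaf(n)))) =?= X1. Substituting into the earlier bindings gives M := leaf(leaf(n)), B := leaf(leaf(n)).
Clash: constants b and empty differ; no unifier exists.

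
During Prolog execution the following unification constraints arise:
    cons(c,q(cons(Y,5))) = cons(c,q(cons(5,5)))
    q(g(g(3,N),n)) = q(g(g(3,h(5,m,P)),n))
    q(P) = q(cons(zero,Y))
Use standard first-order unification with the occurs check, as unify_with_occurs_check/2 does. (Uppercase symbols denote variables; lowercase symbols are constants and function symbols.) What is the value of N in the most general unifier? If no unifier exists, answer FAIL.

h(5,m,cons(zero,5))

Decompose cons/2: c = c,  q(cons(Y,5)) = q(cons(5,5)).
Delete trivial equation c = c.
Decompose q/1: cons(Y,5) = cons(5,5).
Decompose cons/2: Y = 5,  5 = 5.
Bind Y := 5; substituting into the one remaining equation that mentions Y gives: q(P) = q(cons(zero,5)).
Delete trivial equation 5 = 5.
Decompose q/1: g(g(3,N),n) = g(g(3,h(5,m,P)),n).
Decompose g/2: g(3,N) = g(3,h(5,m,P)),  n = n.
Decompose g/2: 3 = 3,  N = h(5,m,P).
Delete trivial equation 3 = 3.
Bind N := h(5,m,P); no other remaining equation mentions N.
Delete trivial equation n = n.
Decompose q/1: P = cons(zero,5).
Bind P := cons(zero,5). Substituting into the earlier binding gives N := h(5,m,cons(zero,5)).
MGU = { Y ↦ 5, N ↦ h(5,m,cons(zero,5)), P ↦ cons(zero,5) }, so N ↦ h(5,m,cons(zero,5)).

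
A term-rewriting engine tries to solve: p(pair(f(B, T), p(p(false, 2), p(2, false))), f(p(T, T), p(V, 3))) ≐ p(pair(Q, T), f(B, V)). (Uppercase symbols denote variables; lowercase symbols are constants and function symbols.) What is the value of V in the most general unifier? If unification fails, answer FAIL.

FAIL

Decompose p/2: pair(f(B, T), p(p(false, 2), p(2, false))) ≐ pair(Q, T),  f(p(T, T), p(V, 3)) ≐ f(B, V).
Decompose pair/2: f(B, T) ≐ Q,  p(p(false, 2), p(2, false)) ≐ T.
Bind Q := f(B, T); no other remaining equation mentions Q.
Bind T := p(p(false, 2), p(2, false)); substituting into the remaining equation gives: f(p(p(p(false, 2), p(2, false)), p(p(false, 2), p(2, false))), p(V, 3)) ≐ f(B, V). Substituting into the earlier binding gives Q := f(B, p(p(false, 2), p(2, false))).
Decompose f/2: p(p(p(false, 2), p(2, false)), p(p(false, 2), p(2, false))) ≐ B,  p(V, 3) ≐ V.
Bind B := p(p(p(false, 2), p(2, false)), p(p(false, 2), p(2, false))); no other remaining equation mentions B. Substituting into the earlier binding gives Q := f(p(p(p(false, 2), p(2, false)), p(p(false, 2), p(2, false))), p(p(false, 2), p(2, false))).
Occurs check fails: V occurs in p(V, 3); the equation V ≐ p(V, 3) has no finite solution.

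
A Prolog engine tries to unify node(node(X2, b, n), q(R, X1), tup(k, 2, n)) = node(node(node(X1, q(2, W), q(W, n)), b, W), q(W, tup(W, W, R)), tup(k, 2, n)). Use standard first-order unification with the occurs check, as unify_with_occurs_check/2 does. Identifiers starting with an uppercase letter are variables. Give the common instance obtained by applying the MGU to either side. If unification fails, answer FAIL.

node(node(node(tup(n, n, n), q(2, n), q(n, n)), b, n), q(n, tup(n, n, n)), tup(k, 2, n))

Decompose node/3: node(X2, b, n) = node(node(X1, q(2, W), q(W, n)), b, W),  q(R, X1) = q(W, tup(W, W, R)),  tup(k, 2, n) = tup(k, 2, n).
Decompose node/3: X2 = node(X1, q(2, W), q(W, n)),  b = b,  n = W.
Bind X2 := node(X1, q(2, W), q(W, n)); no other remaining equation mentions X2.
Delete trivial equation b = b.
Bind W := n; substituting into the one remaining equation that mentions W gives: q(R, X1) = q(n, tup(n, n, R)). Substituting into the earlier binding gives X2 := node(X1, q(2, n), q(n, n)).
Decompose q/2: R = n,  X1 = tup(n, n, R).
Bind R := n; substituting into the one remaining equation that mentions R gives: X1 = tup(n, n, n).
Bind X1 := tup(n, n, n); no other remaining equation mentions X1. Substituting into the earlier binding gives X2 := node(tup(n, n, n), q(2, n), q(n, n)).
Delete trivial equation tup(k, 2, n) = tup(k, 2, n).
Applying the MGU to either side gives node(node(node(tup(n, n, n), q(2, n), q(n, n)), b, n), q(n, tup(n, n, n)), tup(k, 2, n)).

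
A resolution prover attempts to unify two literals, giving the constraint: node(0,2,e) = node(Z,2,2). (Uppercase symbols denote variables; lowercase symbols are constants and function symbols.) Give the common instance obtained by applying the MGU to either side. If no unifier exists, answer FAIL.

FAIL

Decompose node/3: 0 = Z,  2 = 2,  e = 2.
Bind Z := 0; no other remaining equation mentions Z.
Delete trivial equation 2 = 2.
Clash: constants e and 2 differ; no unifier exists.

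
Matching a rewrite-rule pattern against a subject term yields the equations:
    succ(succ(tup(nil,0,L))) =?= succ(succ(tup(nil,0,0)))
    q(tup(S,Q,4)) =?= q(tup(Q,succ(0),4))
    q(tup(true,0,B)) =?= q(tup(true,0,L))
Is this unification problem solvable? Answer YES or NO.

Decompose succ/1: succ(tup(nil,0,L)) =?= succ(tup(nil,0,0)).
Decompose succ/1: tup(nil,0,L) =?= tup(nil,0,0).
Decompose tup/3: nil =?= nil,  0 =?= 0,  L =?= 0.
Delete trivial equation nil =?= nil.
Delete trivial equation 0 =?= 0.
Bind L := 0; substituting into the one remaining equation that mentions L gives: q(tup(true,0,B)) =?= q(tup(true,0,0)).
Decompose q/1: tup(S,Q,4) =?= tup(Q,succ(0),4).
Decompose tup/3: S =?= Q,  Q =?= succ(0),  4 =?= 4.
Bind S := Q; no other remaining equation mentions S.
Bind Q := succ(0); no other remaining equation mentions Q. Substituting into the earlier binding gives S := succ(0).
Delete trivial equation 4 =?= 4.
Decompose q/1: tup(true,0,B) =?= tup(true,0,0).
Decompose tup/3: true =?= true,  0 =?= 0,  B =?= 0.
Delete trivial equation true =?= true.
Delete trivial equation 0 =?= 0.
Bind B := 0.
No equations remain and no clash or occurs-check failure arose, so a unifier exists.

YES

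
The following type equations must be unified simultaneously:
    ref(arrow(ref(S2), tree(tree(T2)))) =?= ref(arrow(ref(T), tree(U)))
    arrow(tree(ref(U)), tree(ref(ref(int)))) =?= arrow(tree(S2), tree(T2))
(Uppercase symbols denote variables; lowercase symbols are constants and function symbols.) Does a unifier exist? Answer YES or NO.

YES

Decompose ref/1: arrow(ref(S2), tree(tree(T2))) =?= arrow(ref(T), tree(U)).
Decompose arrow/2: ref(S2) =?= ref(T),  tree(tree(T2)) =?= tree(U).
Decompose ref/1: S2 =?= T.
Bind S2 := T; substituting into the one remaining equation that mentions S2 gives: arrow(tree(ref(U)), tree(ref(ref(int)))) =?= arrow(tree(T), tree(T2)).
Decompose tree/1: tree(T2) =?= U.
Bind U := tree(T2); substituting into the remaining equation gives: arrow(tree(ref(tree(T2))), tree(ref(ref(int)))) =?= arrow(tree(T), tree(T2)).
Decompose arrow/2: tree(ref(tree(T2))) =?= tree(T),  tree(ref(ref(int))) =?= tree(T2).
Decompose tree/1: ref(tree(T2)) =?= T.
Bind T := ref(tree(T2)); no other remaining equation mentions T. Substituting into the earlier binding gives S2 := ref(tree(T2)).
Decompose tree/1: ref(ref(int)) =?= T2.
Bind T2 := ref(ref(int)). Substituting into the earlier bindings gives S2 := ref(tree(ref(ref(int)))), U := tree(ref(ref(int))), T := ref(tree(ref(ref(int)))).
No equations remain and no clash or occurs-check failure arose, so a unifier exists.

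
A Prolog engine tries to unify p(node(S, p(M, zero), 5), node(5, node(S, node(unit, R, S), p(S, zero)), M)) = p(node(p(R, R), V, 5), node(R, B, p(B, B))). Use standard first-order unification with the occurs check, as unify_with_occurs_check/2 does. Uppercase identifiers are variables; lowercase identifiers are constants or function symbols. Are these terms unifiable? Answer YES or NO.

Decompose p/2: node(S, p(M, zero), 5) = node(p(R, R), V, 5),  node(5, node(S, node(unit, R, S), p(S, zero)), M) = node(R, B, p(B, B)).
Decompose node/3: S = p(R, R),  p(M, zero) = V,  5 = 5.
Bind S := p(R, R); substituting into the one remaining equation that mentions S gives: node(5, node(p(R, R), node(unit, R, p(R, R)), p(p(R, R), zero)), M) = node(R, B, p(B, B)).
Bind V := p(M, zero); no other remaining equation mentions V.
Delete trivial equation 5 = 5.
Decompose node/3: 5 = R,  node(p(R, R), node(unit, R, p(R, R)), p(p(R, R), zero)) = B,  M = p(B, B).
Bind R := 5; substituting into the one remaining equation that mentions R gives: node(p(5, 5), node(unit, 5, p(5, 5)), p(p(5, 5), zero)) = B. Substituting into the earlier binding gives S := p(5, 5).
Bind B := node(p(5, 5), node(unit, 5, p(5, 5)), p(p(5, 5), zero)); substituting into the remaining equation gives: M = p(node(p(5, 5), node(unit, 5, p(5, 5)), p(p(5, 5), zero)), node(p(5, 5), node(unit, 5, p(5, 5)), p(p(5, 5), zero))).
Bind M := p(node(p(5, 5), node(unit, 5, p(5, 5)), p(p(5, 5), zero)), node(p(5, 5), node(unit, 5, p(5, 5)), p(p(5, 5), zero))). Substituting into the earlier binding gives V := p(p(node(p(5, 5), node(unit, 5, p(5, 5)), p(p(5, 5), zero)), node(p(5, 5), node(unit, 5, p(5, 5)), p(p(5, 5), zero))), zero).
No equations remain and no clash or occurs-check failure arose, so a unifier exists.

YES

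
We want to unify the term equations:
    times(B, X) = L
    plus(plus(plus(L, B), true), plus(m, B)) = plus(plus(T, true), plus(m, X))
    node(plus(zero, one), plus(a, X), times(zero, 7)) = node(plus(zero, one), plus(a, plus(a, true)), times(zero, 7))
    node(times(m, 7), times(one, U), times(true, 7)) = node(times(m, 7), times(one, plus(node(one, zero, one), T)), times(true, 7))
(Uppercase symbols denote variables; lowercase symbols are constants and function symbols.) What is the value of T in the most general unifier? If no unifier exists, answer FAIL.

Bind L := times(B, X); substituting into the one remaining equation that mentions L gives: plus(plus(plus(times(B, X), B), true), plus(m, B)) = plus(plus(T, true), plus(m, X)).
Decompose plus/2: plus(plus(times(B, X), B), true) = plus(T, true),  plus(m, B) = plus(m, X).
Decompose plus/2: plus(times(B, X), B) = T,  true = true.
Bind T := plus(times(B, X), B); substituting into the one remaining equation that mentions T gives: node(times(m, 7), times(one, U), times(true, 7)) = node(times(m, 7), times(one, plus(node(one, zero, one), plus(times(B, X), B))), times(true, 7)).
Delete trivial equation true = true.
Decompose plus/2: m = m,  B = X.
Delete trivial equation m = m.
Bind B := X; substituting into the one remaining equation that mentions B gives: node(times(m, 7), times(one, U), times(true, 7)) = node(times(m, 7), times(one, plus(node(one, zero, one), plus(times(X, X), X))), times(true, 7)). Substituting into the earlier bindings gives L := times(X, X), T := plus(times(X, X), X).
Decompose node/3: plus(zero, one) = plus(zero, one),  plus(a, X) = plus(a, plus(a, true)),  times(zero, 7) = times(zero, 7).
Delete trivial equation plus(zero, one) = plus(zero, one).
Decompose plus/2: a = a,  X = plus(a, true).
Delete trivial equation a = a.
Bind X := plus(a, true); substituting into the one remaining equation that mentions X gives: node(times(m, 7), times(one, U), times(true, 7)) = node(times(m, 7), times(one, plus(node(one, zero, one), plus(times(plus(a, true), plus(a, true)), plus(a, true)))), times(true, 7)). Substituting into the earlier bindings gives L := times(plus(a, true), plus(a, true)), T := plus(times(plus(a, true), plus(a, true)), plus(a, true)), B := plus(a, true).
Delete trivial equation times(zero, 7) = times(zero, 7).
Decompose node/3: times(m, 7) = times(m, 7),  times(one, U) = times(one, plus(node(one, zero, one), plus(times(plus(a, true), plus(a, true)), plus(a, true)))),  times(true, 7) = times(true, 7).
Delete trivial equation times(m, 7) = times(m, 7).
Decompose times/2: one = one,  U = plus(node(one, zero, one), plus(times(plus(a, true), plus(a, true)), plus(a, true))).
Delete trivial equation one = one.
Bind U := plus(node(one, zero, one), plus(times(plus(a, true), plus(a, true)), plus(a, true))); no other remaining equation mentions U.
Delete trivial equation times(true, 7) = times(true, 7).
MGU = { L -> times(plus(a, true), plus(a, true)), T -> plus(times(plus(a, true), plus(a, true)), plus(a, true)), B -> plus(a, true), X -> plus(a, true), U -> plus(node(one, zero, one), plus(times(plus(a, true), plus(a, true)), plus(a, true))) }, so T -> plus(times(plus(a, true), plus(a, true)), plus(a, true)).

plus(times(plus(a, true), plus(a, true)), plus(a, true))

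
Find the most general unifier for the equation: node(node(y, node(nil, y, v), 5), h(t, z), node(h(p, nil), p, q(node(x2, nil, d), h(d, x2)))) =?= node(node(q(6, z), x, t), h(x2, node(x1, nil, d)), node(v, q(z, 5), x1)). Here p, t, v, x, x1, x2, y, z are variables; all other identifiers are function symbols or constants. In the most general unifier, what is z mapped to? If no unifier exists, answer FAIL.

node(q(node(5, nil, d), h(d, 5)), nil, d)

Decompose node/3: node(y, node(nil, y, v), 5) =?= node(q(6, z), x, t),  h(t, z) =?= h(x2, node(x1, nil, d)),  node(h(p, nil), p, q(node(x2, nil, d), h(d, x2))) =?= node(v, q(z, 5), x1).
Decompose node/3: y =?= q(6, z),  node(nil, y, v) =?= x,  5 =?= t.
Bind y := q(6, z); substituting into the one remaining equation that mentions y gives: node(nil, q(6, z), v) =?= x.
Bind x := node(nil, q(6, z), v); no other remaining equation mentions x.
Bind t := 5; substituting into the one remaining equation that mentions t gives: h(5, z) =?= h(x2, node(x1, nil, d)).
Decompose h/2: 5 =?= x2,  z =?= node(x1, nil, d).
Bind x2 := 5; substituting into the one remaining equation that mentions x2 gives: node(h(p, nil), p, q(node(5, nil, d), h(d, 5))) =?= node(v, q(z, 5), x1).
Bind z := node(x1, nil, d); substituting into the remaining equation gives: node(h(p, nil), p, q(node(5, nil, d), h(d, 5))) =?= node(v, q(node(x1, nil, d), 5), x1). Substituting into the earlier bindings gives y := q(6, node(x1, nil, d)), x := node(nil, q(6, node(x1, nil, d)), v).
Decompose node/3: h(p, nil) =?= v,  p =?= q(node(x1, nil, d), 5),  q(node(5, nil, d), h(d, 5)) =?= x1.
Bind v := h(p, nil); no other remaining equation mentions v. Substituting into the earlier binding gives x := node(nil, q(6, node(x1, nil, d)), h(p, nil)).
Bind p := q(node(x1, nil, d), 5); no other remaining equation mentions p. Substituting into the earlier bindings gives x := node(nil, q(6, node(x1, nil, d)), h(q(node(x1, nil, d), 5), nil)), v := h(q(node(x1, nil, d), 5), nil).
Bind x1 := q(node(5, nil, d), h(d, 5)). Substituting into the earlier bindings gives y := q(6, node(q(node(5, nil, d), h(d, 5)), nil, d)), x := node(nil, q(6, node(q(node(5, nil, d), h(d, 5)), nil, d)), h(q(node(q(node(5, nil, d), h(d, 5)), nil, d), 5), nil)), z := node(q(node(5, nil, d), h(d, 5)), nil, d), v := h(q(node(q(node(5, nil, d), h(d, 5)), nil, d), 5), nil), p := q(node(q(node(5, nil, d), h(d, 5)), nil, d), 5).
MGU = { y ↦ q(6, node(q(node(5, nil, d), h(d, 5)), nil, d)), x ↦ node(nil, q(6, node(q(node(5, nil, d), h(d, 5)), nil, d)), h(q(node(q(node(5, nil, d), h(d, 5)), nil, d), 5), nil)), t ↦ 5, x2 ↦ 5, z ↦ node(q(node(5, nil, d), h(d, 5)), nil, d), v ↦ h(q(node(q(node(5, nil, d), h(d, 5)), nil, d), 5), nil), p ↦ q(node(q(node(5, nil, d), h(d, 5)), nil, d), 5), x1 ↦ q(node(5, nil, d), h(d, 5)) }, so z ↦ node(q(node(5, nil, d), h(d, 5)), nil, d).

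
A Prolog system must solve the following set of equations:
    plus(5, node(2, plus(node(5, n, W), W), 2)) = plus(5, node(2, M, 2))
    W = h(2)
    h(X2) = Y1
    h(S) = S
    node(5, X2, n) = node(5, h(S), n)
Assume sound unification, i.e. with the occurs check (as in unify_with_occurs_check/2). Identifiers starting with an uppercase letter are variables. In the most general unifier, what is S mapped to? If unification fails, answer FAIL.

Decompose plus/2: 5 = 5,  node(2, plus(node(5, n, W), W), 2) = node(2, M, 2).
Delete trivial equation 5 = 5.
Decompose node/3: 2 = 2,  plus(node(5, n, W), W) = M,  2 = 2.
Delete trivial equation 2 = 2.
Bind M := plus(node(5, n, W), W); no other remaining equation mentions M.
Delete trivial equation 2 = 2.
Bind W := h(2); no other remaining equation mentions W. Substituting into the earlier binding gives M := plus(node(5, n, h(2)), h(2)).
Bind Y1 := h(X2); no other remaining equation mentions Y1.
Occurs check fails: S occurs in h(S); the equation S = h(S) has no finite solution.

FAIL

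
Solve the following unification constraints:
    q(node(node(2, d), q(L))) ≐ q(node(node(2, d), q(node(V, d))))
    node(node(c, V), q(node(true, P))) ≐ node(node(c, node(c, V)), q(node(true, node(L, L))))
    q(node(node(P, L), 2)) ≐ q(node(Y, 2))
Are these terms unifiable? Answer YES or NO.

Decompose q/1: node(node(2, d), q(L)) ≐ node(node(2, d), q(node(V, d))).
Decompose node/2: node(2, d) ≐ node(2, d),  q(L) ≐ q(node(V, d)).
Delete trivial equation node(2, d) ≐ node(2, d).
Decompose q/1: L ≐ node(V, d).
Bind L := node(V, d); substituting into the remaining equations gives: node(node(c, V), q(node(true, P))) ≐ node(node(c, node(c, V)), q(node(true, node(node(V, d), node(V, d))))),  q(node(node(P, node(V, d)), 2)) ≐ q(node(Y, 2)).
Decompose node/2: node(c, V) ≐ node(c, node(c, V)),  q(node(true, P)) ≐ q(node(true, node(node(V, d), node(V, d)))).
Decompose node/2: c ≐ c,  V ≐ node(c, V).
Delete trivial equation c ≐ c.
Occurs check fails: V occurs in node(c, V); the equation V ≐ node(c, V) has no finite solution.

NO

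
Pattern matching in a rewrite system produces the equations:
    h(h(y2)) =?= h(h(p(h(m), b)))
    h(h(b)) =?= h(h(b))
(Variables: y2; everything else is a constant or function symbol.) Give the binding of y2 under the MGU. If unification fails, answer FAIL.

p(h(m), b)

Decompose h/1: h(y2) =?= h(p(h(m), b)).
Decompose h/1: y2 =?= p(h(m), b).
Bind y2 := p(h(m), b); no other remaining equation mentions y2.
Delete trivial equation h(h(b)) =?= h(h(b)).
MGU = { y2 -> p(h(m), b) }, so y2 -> p(h(m), b).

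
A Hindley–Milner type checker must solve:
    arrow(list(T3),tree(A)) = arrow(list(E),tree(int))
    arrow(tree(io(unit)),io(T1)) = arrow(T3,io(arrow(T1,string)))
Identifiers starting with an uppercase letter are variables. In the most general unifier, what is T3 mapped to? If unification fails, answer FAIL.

FAIL

Decompose arrow/2: list(T3) = list(E),  tree(A) = tree(int).
Decompose list/1: T3 = E.
Bind T3 := E; substituting into the one remaining equation that mentions T3 gives: arrow(tree(io(unit)),io(T1)) = arrow(E,io(arrow(T1,string))).
Decompose tree/1: A = int.
Bind A := int; no other remaining equation mentions A.
Decompose arrow/2: tree(io(unit)) = E,  io(T1) = io(arrow(T1,string)).
Bind E := tree(io(unit)); no other remaining equation mentions E. Substituting into the earlier binding gives T3 := tree(io(unit)).
Decompose io/1: T1 = arrow(T1,string).
Occurs check fails: T1 occurs in arrow(T1,string); the equation T1 = arrow(T1,string) has no finite solution.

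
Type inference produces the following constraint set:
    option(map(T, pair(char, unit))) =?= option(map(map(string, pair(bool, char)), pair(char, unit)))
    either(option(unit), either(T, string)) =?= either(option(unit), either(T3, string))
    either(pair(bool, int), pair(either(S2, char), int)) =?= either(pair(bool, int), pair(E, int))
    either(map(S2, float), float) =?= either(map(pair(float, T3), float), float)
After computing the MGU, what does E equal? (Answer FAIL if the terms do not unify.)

either(pair(float, map(string, pair(bool, char))), char)

Decompose option/1: map(T, pair(char, unit)) =?= map(map(string, pair(bool, char)), pair(char, unit)).
Decompose map/2: T =?= map(string, pair(bool, char)),  pair(char, unit) =?= pair(char, unit).
Bind T := map(string, pair(bool, char)); substituting into the one remaining equation that mentions T gives: either(option(unit), either(map(string, pair(bool, char)), string)) =?= either(option(unit), either(T3, string)).
Delete trivial equation pair(char, unit) =?= pair(char, unit).
Decompose either/2: option(unit) =?= option(unit),  either(map(string, pair(bool, char)), string) =?= either(T3, string).
Delete trivial equation option(unit) =?= option(unit).
Decompose either/2: map(string, pair(bool, char)) =?= T3,  string =?= string.
Bind T3 := map(string, pair(bool, char)); substituting into the one remaining equation that mentions T3 gives: either(map(S2, float), float) =?= either(map(pair(float, map(string, pair(bool, char))), float), float).
Delete trivial equation string =?= string.
Decompose either/2: pair(bool, int) =?= pair(bool, int),  pair(either(S2, char), int) =?= pair(E, int).
Delete trivial equation pair(bool, int) =?= pair(bool, int).
Decompose pair/2: either(S2, char) =?= E,  int =?= int.
Bind E := either(S2, char); no other remaining equation mentions E.
Delete trivial equation int =?= int.
Decompose either/2: map(S2, float) =?= map(pair(float, map(string, pair(bool, char))), float),  float =?= float.
Decompose map/2: S2 =?= pair(float, map(string, pair(bool, char))),  float =?= float.
Bind S2 := pair(float, map(string, pair(bool, char))); no other remaining equation mentions S2. Substituting into the earlier binding gives E := either(pair(float, map(string, pair(bool, char))), char).
Delete trivial equation float =?= float.
Delete trivial equation float =?= float.
MGU = { T ↦ map(string, pair(bool, char)), T3 ↦ map(string, pair(bool, char)), E ↦ either(pair(float, map(string, pair(bool, char))), char), S2 ↦ pair(float, map(string, pair(bool, char))) }, so E ↦ either(pair(float, map(string, pair(bool, char))), char).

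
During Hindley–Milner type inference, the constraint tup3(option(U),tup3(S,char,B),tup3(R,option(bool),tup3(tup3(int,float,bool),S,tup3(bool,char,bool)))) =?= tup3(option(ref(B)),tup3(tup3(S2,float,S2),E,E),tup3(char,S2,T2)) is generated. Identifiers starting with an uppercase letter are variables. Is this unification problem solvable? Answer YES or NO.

YES

Decompose tup3/3: option(U) =?= option(ref(B)),  tup3(S,char,B) =?= tup3(tup3(S2,float,S2),E,E),  tup3(R,option(bool),tup3(tup3(int,float,bool),S,tup3(bool,char,bool))) =?= tup3(char,S2,T2).
Decompose option/1: U =?= ref(B).
Bind U := ref(B); no other remaining equation mentions U.
Decompose tup3/3: S =?= tup3(S2,float,S2),  char =?= E,  B =?= E.
Bind S := tup3(S2,float,S2); substituting into the one remaining equation that mentions S gives: tup3(R,option(bool),tup3(tup3(int,float,bool),tup3(S2,float,S2),tup3(bool,char,bool))) =?= tup3(char,S2,T2).
Bind E := char; substituting into the one remaining equation that mentions E gives: B =?= char.
Bind B := char; no other remaining equation mentions B. Substituting into the earlier binding gives U := ref(char).
Decompose tup3/3: R =?= char,  option(bool) =?= S2,  tup3(tup3(int,float,bool),tup3(S2,float,S2),tup3(bool,char,bool)) =?= T2.
Bind R := char; no other remaining equation mentions R.
Bind S2 := option(bool); substituting into the remaining equation gives: tup3(tup3(int,float,bool),tup3(option(bool),float,option(bool)),tup3(bool,char,bool)) =?= T2. Substituting into the earlier binding gives S := tup3(option(bool),float,option(bool)).
Bind T2 := tup3(tup3(int,float,bool),tup3(option(bool),float,option(bool)),tup3(bool,char,bool)).
No equations remain and no clash or occurs-check failure arose, so a unifier exists.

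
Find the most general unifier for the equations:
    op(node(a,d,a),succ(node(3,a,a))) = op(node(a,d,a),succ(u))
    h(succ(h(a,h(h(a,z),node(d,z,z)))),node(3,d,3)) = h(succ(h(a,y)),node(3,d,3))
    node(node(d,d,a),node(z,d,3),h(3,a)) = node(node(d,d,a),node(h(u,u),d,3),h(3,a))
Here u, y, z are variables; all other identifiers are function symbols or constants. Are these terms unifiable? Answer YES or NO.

YES

Decompose op/2: node(a,d,a) = node(a,d,a),  succ(node(3,a,a)) = succ(u).
Delete trivial equation node(a,d,a) = node(a,d,a).
Decompose succ/1: node(3,a,a) = u.
Bind u := node(3,a,a); substituting into the one remaining equation that mentions u gives: node(node(d,d,a),node(z,d,3),h(3,a)) = node(node(d,d,a),node(h(node(3,a,a),node(3,a,a)),d,3),h(3,a)).
Decompose h/2: succ(h(a,h(h(a,z),node(d,z,z)))) = succ(h(a,y)),  node(3,d,3) = node(3,d,3).
Decompose succ/1: h(a,h(h(a,z),node(d,z,z))) = h(a,y).
Decompose h/2: a = a,  h(h(a,z),node(d,z,z)) = y.
Delete trivial equation a = a.
Bind y := h(h(a,z),node(d,z,z)); no other remaining equation mentions y.
Delete trivial equation node(3,d,3) = node(3,d,3).
Decompose node/3: node(d,d,a) = node(d,d,a),  node(z,d,3) = node(h(node(3,a,a),node(3,a,a)),d,3),  h(3,a) = h(3,a).
Delete trivial equation node(d,d,a) = node(d,d,a).
Decompose node/3: z = h(node(3,a,a),node(3,a,a)),  d = d,  3 = 3.
Bind z := h(node(3,a,a),node(3,a,a)); no other remaining equation mentions z. Substituting into the earlier binding gives y := h(h(a,h(node(3,a,a),node(3,a,a))),node(d,h(node(3,a,a),node(3,a,a)),h(node(3,a,a),node(3,a,a)))).
Delete trivial equation d = d.
Delete trivial equation 3 = 3.
Delete trivial equation h(3,a) = h(3,a).
No equations remain and no clash or occurs-check failure arose, so a unifier exists.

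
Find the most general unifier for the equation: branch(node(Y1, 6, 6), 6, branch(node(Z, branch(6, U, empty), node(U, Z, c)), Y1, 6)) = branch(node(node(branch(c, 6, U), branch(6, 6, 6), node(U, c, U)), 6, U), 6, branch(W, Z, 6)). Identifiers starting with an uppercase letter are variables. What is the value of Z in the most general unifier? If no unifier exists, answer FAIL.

node(branch(c, 6, 6), branch(6, 6, 6), node(6, c, 6))

Decompose branch/3: node(Y1, 6, 6) = node(node(branch(c, 6, U), branch(6, 6, 6), node(U, c, U)), 6, U),  6 = 6,  branch(node(Z, branch(6, U, empty), node(U, Z, c)), Y1, 6) = branch(W, Z, 6).
Decompose node/3: Y1 = node(branch(c, 6, U), branch(6, 6, 6), node(U, c, U)),  6 = 6,  6 = U.
Bind Y1 := node(branch(c, 6, U), branch(6, 6, 6), node(U, c, U)); substituting into the one remaining equation that mentions Y1 gives: branch(node(Z, branch(6, U, empty), node(U, Z, c)), node(branch(c, 6, U), branch(6, 6, 6), node(U, c, U)), 6) = branch(W, Z, 6).
Delete trivial equation 6 = 6.
Bind U := 6; substituting into the one remaining equation that mentions U gives: branch(node(Z, branch(6, 6, empty), node(6, Z, c)), node(branch(c, 6, 6), branch(6, 6, 6), node(6, c, 6)), 6) = branch(W, Z, 6). Substituting into the earlier binding gives Y1 := node(branch(c, 6, 6), branch(6, 6, 6), node(6, c, 6)).
Delete trivial equation 6 = 6.
Decompose branch/3: node(Z, branch(6, 6, empty), node(6, Z, c)) = W,  node(branch(c, 6, 6), branch(6, 6, 6), node(6, c, 6)) = Z,  6 = 6.
Bind W := node(Z, branch(6, 6, empty), node(6, Z, c)); no other remaining equation mentions W.
Bind Z := node(branch(c, 6, 6), branch(6, 6, 6), node(6, c, 6)); no other remaining equation mentions Z. Substituting into the earlier binding gives W := node(node(branch(c, 6, 6), branch(6, 6, 6), node(6, c, 6)), branch(6, 6, empty), node(6, node(branch(c, 6, 6), branch(6, 6, 6), node(6, c, 6)), c)).
Delete trivial equation 6 = 6.
MGU = { Y1 ↦ node(branch(c, 6, 6), branch(6, 6, 6), node(6, c, 6)), U ↦ 6, W ↦ node(node(branch(c, 6, 6), branch(6, 6, 6), node(6, c, 6)), branch(6, 6, empty), node(6, node(branch(c, 6, 6), branch(6, 6, 6), node(6, c, 6)), c)), Z ↦ node(branch(c, 6, 6), branch(6, 6, 6), node(6, c, 6)) }, so Z ↦ node(branch(c, 6, 6), branch(6, 6, 6), node(6, c, 6)).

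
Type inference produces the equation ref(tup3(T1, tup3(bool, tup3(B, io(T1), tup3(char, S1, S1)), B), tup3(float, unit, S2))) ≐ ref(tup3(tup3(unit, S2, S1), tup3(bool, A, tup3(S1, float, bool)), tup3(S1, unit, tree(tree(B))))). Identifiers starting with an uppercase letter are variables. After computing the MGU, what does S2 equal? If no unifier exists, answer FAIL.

Decompose ref/1: tup3(T1, tup3(bool, tup3(B, io(T1), tup3(char, S1, S1)), B), tup3(float, unit, S2)) ≐ tup3(tup3(unit, S2, S1), tup3(bool, A, tup3(S1, float, bool)), tup3(S1, unit, tree(tree(B)))).
Decompose tup3/3: T1 ≐ tup3(unit, S2, S1),  tup3(bool, tup3(B, io(T1), tup3(char, S1, S1)), B) ≐ tup3(bool, A, tup3(S1, float, bool)),  tup3(float, unit, S2) ≐ tup3(S1, unit, tree(tree(B))).
Bind T1 := tup3(unit, S2, S1); substituting into the one remaining equation that mentions T1 gives: tup3(bool, tup3(B, io(tup3(unit, S2, S1)), tup3(char, S1, S1)), B) ≐ tup3(bool, A, tup3(S1, float, bool)).
Decompose tup3/3: bool ≐ bool,  tup3(B, io(tup3(unit, S2, S1)), tup3(char, S1, S1)) ≐ A,  B ≐ tup3(S1, float, bool).
Delete trivial equation bool ≐ bool.
Bind A := tup3(B, io(tup3(unit, S2, S1)), tup3(char, S1, S1)); no other remaining equation mentions A.
Bind B := tup3(S1, float, bool); substituting into the remaining equation gives: tup3(float, unit, S2) ≐ tup3(S1, unit, tree(tree(tup3(S1, float, bool)))). Substituting into the earlier binding gives A := tup3(tup3(S1, float, bool), io(tup3(unit, S2, S1)), tup3(char, S1, S1)).
Decompose tup3/3: float ≐ S1,  unit ≐ unit,  S2 ≐ tree(tree(tup3(S1, float, bool))).
Bind S1 := float; substituting into the one remaining equation that mentions S1 gives: S2 ≐ tree(tree(tup3(float, float, bool))). Substituting into the earlier bindings gives T1 := tup3(unit, S2, float), A := tup3(tup3(float, float, bool), io(tup3(unit, S2, float)), tup3(char, float, float)), B := tup3(float, float, bool).
Delete trivial equation unit ≐ unit.
Bind S2 := tree(tree(tup3(float, float, bool))). Substituting into the earlier bindings gives T1 := tup3(unit, tree(tree(tup3(float, float, bool))), float), A := tup3(tup3(float, float, bool), io(tup3(unit, tree(tree(tup3(float, float, bool))), float)), tup3(char, float, float)).
MGU = { T1 ↦ tup3(unit, tree(tree(tup3(float, float, bool))), float), A ↦ tup3(tup3(float, float, bool), io(tup3(unit, tree(tree(tup3(float, float, bool))), float)), tup3(char, float, float)), B ↦ tup3(float, float, bool), S1 ↦ float, S2 ↦ tree(tree(tup3(float, float, bool))) }, so S2 ↦ tree(tree(tup3(float, float, bool))).

tree(tree(tup3(float, float, bool)))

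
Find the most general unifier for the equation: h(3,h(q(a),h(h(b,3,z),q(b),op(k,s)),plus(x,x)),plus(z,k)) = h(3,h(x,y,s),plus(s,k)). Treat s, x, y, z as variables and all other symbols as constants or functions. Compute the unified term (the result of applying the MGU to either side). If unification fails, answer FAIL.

Decompose h/3: 3 = 3,  h(q(a),h(h(b,3,z),q(b),op(k,s)),plus(x,x)) = h(x,y,s),  plus(z,k) = plus(s,k).
Delete trivial equation 3 = 3.
Decompose h/3: q(a) = x,  h(h(b,3,z),q(b),op(k,s)) = y,  plus(x,x) = s.
Bind x := q(a); substituting into the one remaining equation that mentions x gives: plus(q(a),q(a)) = s.
Bind y := h(h(b,3,z),q(b),op(k,s)); no other remaining equation mentions y.
Bind s := plus(q(a),q(a)); substituting into the remaining equation gives: plus(z,k) = plus(plus(q(a),q(a)),k). Substituting into the earlier binding gives y := h(h(b,3,z),q(b),op(k,plus(q(a),q(a)))).
Decompose plus/2: z = plus(q(a),q(a)),  k = k.
Bind z := plus(q(a),q(a)); no other remaining equation mentions z. Substituting into the earlier binding gives y := h(h(b,3,plus(q(a),q(a))),q(b),op(k,plus(q(a),q(a)))).
Delete trivial equation k = k.
Applying the MGU to either side gives h(3,h(q(a),h(h(b,3,plus(q(a),q(a))),q(b),op(k,plus(q(a),q(a)))),plus(q(a),q(a))),plus(plus(q(a),q(a)),k)).

h(3,h(q(a),h(h(b,3,plus(q(a),q(a))),q(b),op(k,plus(q(a),q(a)))),plus(q(a),q(a))),plus(plus(q(a),q(a)),k))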